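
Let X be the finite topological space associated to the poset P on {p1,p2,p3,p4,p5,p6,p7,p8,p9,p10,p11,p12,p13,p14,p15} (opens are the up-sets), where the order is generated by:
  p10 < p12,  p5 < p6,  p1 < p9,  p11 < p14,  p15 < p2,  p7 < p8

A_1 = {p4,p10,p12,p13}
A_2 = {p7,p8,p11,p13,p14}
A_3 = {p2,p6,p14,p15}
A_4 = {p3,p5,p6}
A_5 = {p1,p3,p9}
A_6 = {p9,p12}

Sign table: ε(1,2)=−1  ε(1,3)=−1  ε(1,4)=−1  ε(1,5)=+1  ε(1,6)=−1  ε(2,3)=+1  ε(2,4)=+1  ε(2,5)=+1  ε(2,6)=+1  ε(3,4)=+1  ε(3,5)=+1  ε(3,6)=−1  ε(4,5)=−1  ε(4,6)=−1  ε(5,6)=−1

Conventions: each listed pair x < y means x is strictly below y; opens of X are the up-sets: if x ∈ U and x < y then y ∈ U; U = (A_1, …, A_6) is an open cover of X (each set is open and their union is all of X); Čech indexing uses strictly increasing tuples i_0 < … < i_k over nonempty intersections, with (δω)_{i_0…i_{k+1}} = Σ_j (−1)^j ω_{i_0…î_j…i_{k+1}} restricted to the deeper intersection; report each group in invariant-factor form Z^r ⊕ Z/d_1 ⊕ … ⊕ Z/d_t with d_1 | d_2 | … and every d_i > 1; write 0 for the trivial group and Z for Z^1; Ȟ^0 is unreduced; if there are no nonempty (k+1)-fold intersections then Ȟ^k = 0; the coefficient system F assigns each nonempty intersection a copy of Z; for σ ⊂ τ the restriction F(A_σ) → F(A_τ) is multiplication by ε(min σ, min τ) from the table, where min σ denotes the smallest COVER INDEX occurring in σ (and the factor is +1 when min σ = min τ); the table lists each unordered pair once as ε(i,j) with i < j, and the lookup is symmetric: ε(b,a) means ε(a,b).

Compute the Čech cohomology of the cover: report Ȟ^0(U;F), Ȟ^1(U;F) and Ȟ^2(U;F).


nerve of the cover:
  A12={p13} A16={p12} A23={p14} A34={p6} A45={p3} A56={p9}
C dims 6,6; δ0: rk 5, SNF 1^5
Ȟ^0 = (6 − 5) − 0 = 1, so Ȟ^0 ≅ Z
Ȟ^1 = (6 − 0) − 5 = 1, so Ȟ^1 ≅ Z
Ȟ^2 = (0 − 0) − 0 = 0, so Ȟ^2 ≅ 0

Ȟ^0 = Z, Ȟ^1 = Z and Ȟ^2 = 0


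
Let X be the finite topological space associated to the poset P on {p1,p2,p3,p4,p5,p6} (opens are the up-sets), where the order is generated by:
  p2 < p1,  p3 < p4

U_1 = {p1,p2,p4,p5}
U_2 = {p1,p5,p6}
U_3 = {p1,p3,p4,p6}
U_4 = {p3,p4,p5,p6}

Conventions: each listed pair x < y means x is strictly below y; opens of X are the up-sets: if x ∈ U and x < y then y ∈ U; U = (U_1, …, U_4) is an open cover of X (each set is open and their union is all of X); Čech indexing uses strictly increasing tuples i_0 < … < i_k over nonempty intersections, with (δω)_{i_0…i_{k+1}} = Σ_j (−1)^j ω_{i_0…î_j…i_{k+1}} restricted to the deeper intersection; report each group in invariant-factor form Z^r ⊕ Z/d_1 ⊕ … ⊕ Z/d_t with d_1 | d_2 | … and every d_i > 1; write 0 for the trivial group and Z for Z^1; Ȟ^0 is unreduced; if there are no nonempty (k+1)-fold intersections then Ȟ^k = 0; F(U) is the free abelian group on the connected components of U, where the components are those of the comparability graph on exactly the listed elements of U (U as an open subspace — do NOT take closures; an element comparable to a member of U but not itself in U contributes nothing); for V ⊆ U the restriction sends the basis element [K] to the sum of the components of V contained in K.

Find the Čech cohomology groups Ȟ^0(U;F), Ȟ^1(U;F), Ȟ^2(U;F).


intersection data:
  U12={p1,p5} U13={p1,p4} U14={p4,p5} U23={p1,p6} U24={p5,p6} U34={p3,p4,p6}
  U123={p1} U124={p5} U134={p4} U234={p6}
components per intersection:
  U1: {p1,p2} {p4} {p5}
  U2: {p1} {p5} {p6}
  U3: {p1} {p3,p4} {p6}
  U4: {p3,p4} {p5} {p6}
  U12: {p1} {p5}
  U13: {p1} {p4}
  U14: {p4} {p5}
  U23: {p1} {p6}
  U24: {p5} {p6}
  U34: {p3,p4} {p6}
  U123: {p1}
  U124: {p5}
  U134: {p4}
  U234: {p6}
C dims 12,12,4; δ0: rk 8, SNF 1^8; δ1: rk 4, SNF 1^4
Ȟ^0 = (12 − 8) − 0 = 4, so Ȟ^0 ≅ Z^4
Ȟ^1 = (12 − 4) − 8 = 0, so Ȟ^1 ≅ 0
Ȟ^2 = (4 − 0) − 4 = 0, so Ȟ^2 ≅ 0

Ȟ^0 = Z^4, Ȟ^1 = 0, Ȟ^2 = 0


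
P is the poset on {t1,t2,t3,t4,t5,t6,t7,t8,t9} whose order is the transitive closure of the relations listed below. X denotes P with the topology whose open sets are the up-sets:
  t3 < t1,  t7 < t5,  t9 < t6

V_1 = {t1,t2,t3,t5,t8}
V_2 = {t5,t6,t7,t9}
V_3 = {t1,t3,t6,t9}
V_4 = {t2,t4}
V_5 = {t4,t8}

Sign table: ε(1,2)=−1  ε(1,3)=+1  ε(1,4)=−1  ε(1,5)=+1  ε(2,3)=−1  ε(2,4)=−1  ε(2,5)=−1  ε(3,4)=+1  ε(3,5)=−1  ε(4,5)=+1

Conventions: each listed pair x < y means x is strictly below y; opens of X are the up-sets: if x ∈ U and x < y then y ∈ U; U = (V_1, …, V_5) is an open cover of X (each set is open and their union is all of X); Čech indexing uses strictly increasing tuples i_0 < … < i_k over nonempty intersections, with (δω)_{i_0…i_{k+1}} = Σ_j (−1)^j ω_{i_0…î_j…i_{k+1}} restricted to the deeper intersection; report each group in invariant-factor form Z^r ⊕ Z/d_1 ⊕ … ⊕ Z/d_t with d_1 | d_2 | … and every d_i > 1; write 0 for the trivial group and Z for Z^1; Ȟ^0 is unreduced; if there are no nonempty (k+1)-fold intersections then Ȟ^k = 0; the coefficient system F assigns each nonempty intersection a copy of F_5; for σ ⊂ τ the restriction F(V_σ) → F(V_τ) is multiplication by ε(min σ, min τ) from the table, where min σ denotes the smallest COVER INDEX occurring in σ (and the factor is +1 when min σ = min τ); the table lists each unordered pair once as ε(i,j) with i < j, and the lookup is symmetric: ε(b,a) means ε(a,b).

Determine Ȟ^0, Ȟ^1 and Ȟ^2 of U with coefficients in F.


Ȟ^0 = 0, Ȟ^1 = Z/5 and Ȟ^2 = 0

nonempty intersections:
  V12={t5} V13={t1,t3} V14={t2} V15={t8} V23={t6,t9} V45={t4}
C dims 5,6; δ0: rk_F5 5
Ȟ^0: (5−5)−0=0 ⇒ 0
Ȟ^1: (6−0)−5=1 ⇒ Z/5
Ȟ^2: (0−0)−0=0 ⇒ 0


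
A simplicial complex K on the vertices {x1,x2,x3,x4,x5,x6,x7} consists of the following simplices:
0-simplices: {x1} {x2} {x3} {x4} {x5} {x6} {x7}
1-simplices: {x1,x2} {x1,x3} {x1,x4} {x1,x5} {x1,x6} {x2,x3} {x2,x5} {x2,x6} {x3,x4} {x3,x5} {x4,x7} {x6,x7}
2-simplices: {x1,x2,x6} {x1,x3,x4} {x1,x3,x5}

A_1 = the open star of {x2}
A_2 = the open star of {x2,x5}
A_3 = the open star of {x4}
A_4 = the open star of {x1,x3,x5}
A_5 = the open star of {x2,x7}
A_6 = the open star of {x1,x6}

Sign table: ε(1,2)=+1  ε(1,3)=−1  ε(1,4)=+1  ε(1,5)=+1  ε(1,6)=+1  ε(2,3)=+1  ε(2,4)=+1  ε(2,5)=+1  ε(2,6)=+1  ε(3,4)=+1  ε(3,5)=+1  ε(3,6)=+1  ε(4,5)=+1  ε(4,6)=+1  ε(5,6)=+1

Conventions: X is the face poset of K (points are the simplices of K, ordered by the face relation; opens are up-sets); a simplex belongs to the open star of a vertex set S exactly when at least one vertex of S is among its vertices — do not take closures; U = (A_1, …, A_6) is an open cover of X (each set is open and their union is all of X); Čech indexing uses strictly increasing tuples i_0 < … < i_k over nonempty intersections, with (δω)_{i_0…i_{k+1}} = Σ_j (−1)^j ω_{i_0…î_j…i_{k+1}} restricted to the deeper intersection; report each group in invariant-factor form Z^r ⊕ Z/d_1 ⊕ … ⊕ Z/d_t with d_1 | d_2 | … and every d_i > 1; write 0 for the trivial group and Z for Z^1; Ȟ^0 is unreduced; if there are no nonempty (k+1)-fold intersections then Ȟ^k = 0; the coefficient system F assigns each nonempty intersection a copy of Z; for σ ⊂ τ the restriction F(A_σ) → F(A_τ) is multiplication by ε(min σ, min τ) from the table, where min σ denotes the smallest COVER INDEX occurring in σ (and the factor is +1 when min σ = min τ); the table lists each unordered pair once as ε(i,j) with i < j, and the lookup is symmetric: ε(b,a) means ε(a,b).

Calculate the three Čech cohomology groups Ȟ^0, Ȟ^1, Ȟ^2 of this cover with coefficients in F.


Ȟ^0 ≅ Z, Ȟ^1 ≅ Z and Ȟ^2 ≅ 0

cover nerve:
  A1={{x2},{x1,x2},{x2,x3},{x2,x5},{x2,x6},{x1,x2,x6}} A2={{x2},{x5},{x1,x2},{x1,x5},{x2,x3},{x2,x5},{x2,x6},{x3,x5},{x1,x2,x6},{x1,x3,x5}} A3={{x4},{x1,x4},{x3,x4},{x4,x7},{x1,x3,x4}} A4={{x1},{x3},{x5},{x1,x2},{x1,x3},{x1,x4},{x1,x5},{x1,x6},{x2,x3},{x2,x5},{x3,x4},{x3,x5},{x1,x2,x6},{x1,x3,x4},{x1,x3,x5}} A5={{x2},{x7},{x1,x2},{x2,x3},{x2,x5},{x2,x6},{x4,x7},{x6,x7},{x1,x2,x6}} A6={{x1},{x6},{x1,x2},{x1,x3},{x1,x4},{x1,x5},{x1,x6},{x2,x6},{x6,x7},{x1,x2,x6},{x1,x3,x4},{x1,x3,x5}}
  A12={{x2},{x1,x2},{x2,x3},{x2,x5},{x2,x6},{x1,x2,x6}} A14={{x1,x2},{x2,x3},{x2,x5},{x1,x2,x6}} A15={{x2},{x1,x2},{x2,x3},{x2,x5},{x2,x6},{x1,x2,x6}} A16={{x1,x2},{x2,x6},{x1,x2,x6}} A24={{x5},{x1,x2},{x1,x5},{x2,x3},{x2,x5},{x3,x5},{x1,x2,x6},{x1,x3,x5}} A25={{x2},{x1,x2},{x2,x3},{x2,x5},{x2,x6},{x1,x2,x6}} A26={{x1,x2},{x1,x5},{x2,x6},{x1,x2,x6},{x1,x3,x5}} A34={{x1,x4},{x3,x4},{x1,x3,x4}} A35={{x4,x7}} A36={{x1,x4},{x1,x3,x4}} A45={{x1,x2},{x2,x3},{x2,x5},{x1,x2,x6}} A46={{x1},{x1,x2},{x1,x3},{x1,x4},{x1,x5},{x1,x6},{x1,x2,x6},{x1,x3,x4},{x1,x3,x5}} A56={{x1,x2},{x2,x6},{x6,x7},{x1,x2,x6}}
  A124={{x1,x2},{x2,x3},{x2,x5},{x1,x2,x6}} A125={{x2},{x1,x2},{x2,x3},{x2,x5},{x2,x6},{x1,x2,x6}} A126={{x1,x2},{x2,x6},{x1,x2,x6}} A145={{x1,x2},{x2,x3},{x2,x5},{x1,x2,x6}} A146={{x1,x2},{x1,x2,x6}} A156={{x1,x2},{x2,x6},{x1,x2,x6}} A245={{x1,x2},{x2,x3},{x2,x5},{x1,x2,x6}} A246={{x1,x2},{x1,x5},{x1,x2,x6},{x1,x3,x5}} A256={{x1,x2},{x2,x6},{x1,x2,x6}} A346={{x1,x4},{x1,x3,x4}} A456={{x1,x2},{x1,x2,x6}}
  A1245={{x1,x2},{x2,x3},{x2,x5},{x1,x2,x6}} A1246={{x1,x2},{x1,x2,x6}} A1256={{x1,x2},{x2,x6},{x1,x2,x6}} A1456={{x1,x2},{x1,x2,x6}} A2456={{x1,x2},{x1,x2,x6}}
  A12456={{x1,x2},{x1,x2,x6}}
C dims 6,13,11,5; δ0: rk 5, SNF 1^5; δ1: rk 7, SNF 1^7; δ2: rk 4, SNF 1^4
Ȟ^0: (6−5)−0=1 ⇒ Z
Ȟ^1: (13−7)−5=1 ⇒ Z
Ȟ^2: (11−4)−7=0 ⇒ 0


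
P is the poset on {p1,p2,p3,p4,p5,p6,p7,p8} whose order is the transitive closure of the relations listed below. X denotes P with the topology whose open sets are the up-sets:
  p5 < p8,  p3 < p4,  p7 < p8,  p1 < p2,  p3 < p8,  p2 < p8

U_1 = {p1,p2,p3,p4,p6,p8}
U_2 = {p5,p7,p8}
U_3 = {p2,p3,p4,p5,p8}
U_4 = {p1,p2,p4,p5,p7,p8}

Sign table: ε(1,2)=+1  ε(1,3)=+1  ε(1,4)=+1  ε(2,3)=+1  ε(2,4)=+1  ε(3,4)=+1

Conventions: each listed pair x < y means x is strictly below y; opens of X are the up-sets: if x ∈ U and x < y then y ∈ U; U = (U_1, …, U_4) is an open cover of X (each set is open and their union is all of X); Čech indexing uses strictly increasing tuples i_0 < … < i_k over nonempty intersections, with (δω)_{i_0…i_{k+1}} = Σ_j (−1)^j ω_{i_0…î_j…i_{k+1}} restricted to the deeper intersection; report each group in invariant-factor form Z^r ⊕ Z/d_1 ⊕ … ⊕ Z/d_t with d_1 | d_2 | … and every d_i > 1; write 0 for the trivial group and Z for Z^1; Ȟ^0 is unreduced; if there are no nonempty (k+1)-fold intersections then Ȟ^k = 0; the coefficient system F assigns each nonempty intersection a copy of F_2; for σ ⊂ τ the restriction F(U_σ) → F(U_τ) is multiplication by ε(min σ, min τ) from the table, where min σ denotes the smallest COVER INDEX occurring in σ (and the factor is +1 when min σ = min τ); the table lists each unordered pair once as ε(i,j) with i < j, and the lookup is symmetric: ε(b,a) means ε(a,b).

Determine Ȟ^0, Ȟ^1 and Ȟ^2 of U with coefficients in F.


Ȟ^0(U;F) ≅ Z/2, Ȟ^1(U;F) ≅ 0, Ȟ^2(U;F) ≅ 0

cover nerve:
  U12={p8} U13={p2,p3,p4,p8} U14={p1,p2,p4,p8} U23={p5,p8} U24={p5,p7,p8} U34={p2,p4,p5,p8}
  U123={p8} U124={p8} U134={p2,p4,p8} U234={p5,p8}
  U1234={p8}
C dims 4,6,4,1; δ0: rk_F2 3; δ1: rk_F2 3; δ2: rk_F2 1
Ȟ^0: (4−3)−0=1 ⇒ Z/2
Ȟ^1: (6−3)−3=0 ⇒ 0
Ȟ^2: (4−1)−3=0 ⇒ 0


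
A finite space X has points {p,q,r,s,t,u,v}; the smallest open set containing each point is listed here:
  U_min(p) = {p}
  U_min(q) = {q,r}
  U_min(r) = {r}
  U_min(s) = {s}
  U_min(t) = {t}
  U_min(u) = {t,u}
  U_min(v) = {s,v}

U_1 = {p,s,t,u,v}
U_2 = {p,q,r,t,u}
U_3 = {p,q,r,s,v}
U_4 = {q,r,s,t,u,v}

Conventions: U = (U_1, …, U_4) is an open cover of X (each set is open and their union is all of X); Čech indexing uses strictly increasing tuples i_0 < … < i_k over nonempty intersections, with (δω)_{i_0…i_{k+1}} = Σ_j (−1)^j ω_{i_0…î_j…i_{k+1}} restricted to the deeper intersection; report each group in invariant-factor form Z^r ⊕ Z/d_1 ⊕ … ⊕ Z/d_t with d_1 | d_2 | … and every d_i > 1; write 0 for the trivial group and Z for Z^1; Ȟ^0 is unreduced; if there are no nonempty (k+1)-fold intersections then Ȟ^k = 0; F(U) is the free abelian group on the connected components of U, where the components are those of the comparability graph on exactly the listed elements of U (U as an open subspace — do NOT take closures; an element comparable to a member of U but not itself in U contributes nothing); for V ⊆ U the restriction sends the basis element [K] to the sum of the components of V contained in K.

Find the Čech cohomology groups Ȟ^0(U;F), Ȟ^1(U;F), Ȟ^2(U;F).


nonempty overlaps:
  U12={p,t,u} U13={p,s,v} U14={s,t,u,v} U23={p,q,r} U24={q,r,t,u} U34={q,r,s,v}
  U123={p} U124={t,u} U134={s,v} U234={q,r}
components per intersection:
  U1: {p} {s,v} {t,u}
  U2: {p} {q,r} {t,u}
  U3: {p} {q,r} {s,v}
  U4: {q,r} {s,v} {t,u}
  U12: {p} {t,u}
  U13: {p} {s,v}
  U14: {s,v} {t,u}
  U23: {p} {q,r}
  U24: {q,r} {t,u}
  U34: {q,r} {s,v}
  U123: {p}
  U124: {t,u}
  U134: {s,v}
  U234: {q,r}
C dims 12,12,4; δ0: rk 8, SNF 1^8; δ1: rk 4, SNF 1^4
degree 0: 12−8−0 = 4 → Ȟ^0 ≅ Z^4
degree 1: 12−4−8 = 0 → Ȟ^1 ≅ 0
degree 2: 4−0−4 = 0 → Ȟ^2 ≅ 0

Ȟ^0 = Z^4; Ȟ^1 = 0; Ȟ^2 = 0


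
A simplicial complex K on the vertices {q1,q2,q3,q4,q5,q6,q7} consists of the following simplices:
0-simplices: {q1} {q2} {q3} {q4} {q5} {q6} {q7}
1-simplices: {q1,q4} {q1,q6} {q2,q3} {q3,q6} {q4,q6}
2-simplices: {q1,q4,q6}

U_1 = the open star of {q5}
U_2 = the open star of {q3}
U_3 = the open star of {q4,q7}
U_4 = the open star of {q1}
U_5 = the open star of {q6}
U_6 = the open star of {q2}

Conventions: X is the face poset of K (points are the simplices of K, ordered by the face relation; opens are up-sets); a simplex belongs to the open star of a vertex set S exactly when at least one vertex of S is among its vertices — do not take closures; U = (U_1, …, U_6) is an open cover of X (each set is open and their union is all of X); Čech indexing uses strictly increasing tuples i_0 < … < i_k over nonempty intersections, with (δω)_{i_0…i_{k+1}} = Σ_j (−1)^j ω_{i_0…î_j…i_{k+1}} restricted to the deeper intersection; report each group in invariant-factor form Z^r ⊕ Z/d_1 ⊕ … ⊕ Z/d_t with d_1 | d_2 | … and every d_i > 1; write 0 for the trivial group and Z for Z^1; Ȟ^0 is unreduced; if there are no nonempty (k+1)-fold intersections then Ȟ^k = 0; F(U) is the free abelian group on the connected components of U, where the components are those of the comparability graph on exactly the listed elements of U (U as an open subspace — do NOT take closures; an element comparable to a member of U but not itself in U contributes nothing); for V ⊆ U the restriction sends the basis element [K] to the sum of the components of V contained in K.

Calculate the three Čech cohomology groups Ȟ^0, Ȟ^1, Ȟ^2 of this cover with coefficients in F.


nerve of the cover:
  U1={{q5}} U2={{q3},{q2,q3},{q3,q6}} U3={{q4},{q7},{q1,q4},{q4,q6},{q1,q4,q6}} U4={{q1},{q1,q4},{q1,q6},{q1,q4,q6}} U5={{q6},{q1,q6},{q3,q6},{q4,q6},{q1,q4,q6}} U6={{q2},{q2,q3}}
  U25={{q3,q6}} U26={{q2,q3}} U34={{q1,q4},{q1,q4,q6}} U35={{q4,q6},{q1,q4,q6}} U45={{q1,q6},{q1,q4,q6}}
  U345={{q1,q4,q6}}
components per intersection:
  U1: {{q5}}
  U2: {{q3},{q2,q3},{q3,q6}}
  U3: {{q4},{q1,q4},{q4,q6},{q1,q4,q6}} {{q7}}
  U4: {{q1},{q1,q4},{q1,q6},{q1,q4,q6}}
  U5: {{q6},{q1,q6},{q3,q6},{q4,q6},{q1,q4,q6}}
  U6: {{q2},{q2,q3}}
  U25: {{q3,q6}}
  U26: {{q2,q3}}
  U34: {{q1,q4},{q1,q4,q6}}
  U35: {{q4,q6},{q1,q4,q6}}
  U45: {{q1,q6},{q1,q4,q6}}
  U345: {{q1,q4,q6}}
C dims 7,5,1; δ0: rk 4, SNF 1^4; δ1: rk 1, SNF 1^1
Ȟ^0 = (7 − 4) − 0 = 3, so Ȟ^0 ≅ Z^3
Ȟ^1 = (5 − 1) − 4 = 0, so Ȟ^1 ≅ 0
Ȟ^2 = (1 − 0) − 1 = 0, so Ȟ^2 ≅ 0

Ȟ^0 ≅ Z^3,  Ȟ^1 ≅ 0,  Ȟ^2 ≅ 0


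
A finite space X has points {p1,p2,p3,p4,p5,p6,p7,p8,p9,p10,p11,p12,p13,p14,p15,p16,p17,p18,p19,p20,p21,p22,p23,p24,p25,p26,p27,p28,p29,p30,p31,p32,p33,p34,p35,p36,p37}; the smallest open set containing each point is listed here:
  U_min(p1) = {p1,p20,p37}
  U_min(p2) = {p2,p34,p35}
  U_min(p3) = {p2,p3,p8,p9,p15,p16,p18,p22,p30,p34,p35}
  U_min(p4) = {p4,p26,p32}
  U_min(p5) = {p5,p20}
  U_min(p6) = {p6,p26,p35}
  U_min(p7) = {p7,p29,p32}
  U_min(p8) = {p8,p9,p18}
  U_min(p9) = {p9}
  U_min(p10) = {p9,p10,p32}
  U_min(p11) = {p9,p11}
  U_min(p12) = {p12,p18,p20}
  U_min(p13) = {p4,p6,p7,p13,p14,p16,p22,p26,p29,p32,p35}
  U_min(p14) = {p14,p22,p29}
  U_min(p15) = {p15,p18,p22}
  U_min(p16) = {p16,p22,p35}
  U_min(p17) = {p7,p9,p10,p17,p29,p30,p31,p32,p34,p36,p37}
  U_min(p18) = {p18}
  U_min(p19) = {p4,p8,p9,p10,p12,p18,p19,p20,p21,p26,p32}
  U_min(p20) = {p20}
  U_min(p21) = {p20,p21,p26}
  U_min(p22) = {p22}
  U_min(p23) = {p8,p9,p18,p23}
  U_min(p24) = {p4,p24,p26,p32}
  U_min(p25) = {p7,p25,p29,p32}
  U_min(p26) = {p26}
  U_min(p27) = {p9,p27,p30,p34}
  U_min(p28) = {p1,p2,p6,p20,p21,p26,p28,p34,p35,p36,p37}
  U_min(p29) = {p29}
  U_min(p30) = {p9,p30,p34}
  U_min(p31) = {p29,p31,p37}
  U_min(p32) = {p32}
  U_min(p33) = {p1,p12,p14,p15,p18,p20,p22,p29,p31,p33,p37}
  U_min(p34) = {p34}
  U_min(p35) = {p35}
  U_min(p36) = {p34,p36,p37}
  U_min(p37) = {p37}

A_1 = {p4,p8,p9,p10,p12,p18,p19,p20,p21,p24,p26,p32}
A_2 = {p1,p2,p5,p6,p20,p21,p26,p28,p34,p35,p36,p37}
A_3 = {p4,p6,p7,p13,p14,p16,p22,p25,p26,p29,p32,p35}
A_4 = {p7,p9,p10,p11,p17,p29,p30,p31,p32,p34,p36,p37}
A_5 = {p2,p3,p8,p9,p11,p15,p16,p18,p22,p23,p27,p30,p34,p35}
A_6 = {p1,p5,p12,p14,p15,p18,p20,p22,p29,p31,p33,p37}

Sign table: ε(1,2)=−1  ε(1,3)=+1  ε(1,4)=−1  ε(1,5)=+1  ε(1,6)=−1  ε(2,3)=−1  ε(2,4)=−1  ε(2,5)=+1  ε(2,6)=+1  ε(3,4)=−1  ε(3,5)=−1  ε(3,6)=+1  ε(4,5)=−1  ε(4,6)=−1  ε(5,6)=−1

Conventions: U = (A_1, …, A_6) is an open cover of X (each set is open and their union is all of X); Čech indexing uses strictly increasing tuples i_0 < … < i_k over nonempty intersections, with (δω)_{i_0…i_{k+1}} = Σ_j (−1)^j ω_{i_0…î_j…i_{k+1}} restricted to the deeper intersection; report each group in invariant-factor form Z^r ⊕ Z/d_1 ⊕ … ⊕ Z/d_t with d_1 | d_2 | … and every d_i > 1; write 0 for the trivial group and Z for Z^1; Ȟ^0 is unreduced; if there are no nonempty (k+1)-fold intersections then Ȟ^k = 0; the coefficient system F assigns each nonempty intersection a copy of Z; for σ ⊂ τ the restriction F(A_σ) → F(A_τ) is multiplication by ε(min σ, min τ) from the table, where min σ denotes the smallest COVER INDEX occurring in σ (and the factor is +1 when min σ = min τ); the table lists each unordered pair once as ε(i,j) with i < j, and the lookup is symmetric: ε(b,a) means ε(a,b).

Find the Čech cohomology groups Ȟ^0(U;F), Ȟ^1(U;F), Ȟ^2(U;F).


Ȟ^0(U;F) ≅ 0, Ȟ^1(U;F) ≅ Z/2 and Ȟ^2(U;F) ≅ Z

nonempty overlaps:
  A12={p20,p21,p26} A13={p4,p26,p32} A14={p9,p10,p32} A15={p8,p9,p18} A16={p12,p18,p20} A23={p6,p26,p35} A24={p34,p36,p37} A25={p2,p34,p35} A26={p1,p5,p20,p37} A34={p7,p29,p32} A35={p16,p22,p35} A36={p14,p22,p29} A45={p9,p11,p30,p34} A46={p29,p31,p37} A56={p15,p18,p22}
  A123={p26} A126={p20} A134={p32} A145={p9} A156={p18} A235={p35} A245={p34} A246={p37} A346={p29} A356={p22}
C dims 6,15,10; δ0: rk 6, SNF 1^5·2; δ1: rk 9, SNF 1^9
degree 0: 6−6−0 = 0 → Ȟ^0 ≅ 0
degree 1: 15−9−6 = 0 plus torsion [2] → Ȟ^1 ≅ Z/2
degree 2: 10−0−9 = 1 → Ȟ^2 ≅ Z


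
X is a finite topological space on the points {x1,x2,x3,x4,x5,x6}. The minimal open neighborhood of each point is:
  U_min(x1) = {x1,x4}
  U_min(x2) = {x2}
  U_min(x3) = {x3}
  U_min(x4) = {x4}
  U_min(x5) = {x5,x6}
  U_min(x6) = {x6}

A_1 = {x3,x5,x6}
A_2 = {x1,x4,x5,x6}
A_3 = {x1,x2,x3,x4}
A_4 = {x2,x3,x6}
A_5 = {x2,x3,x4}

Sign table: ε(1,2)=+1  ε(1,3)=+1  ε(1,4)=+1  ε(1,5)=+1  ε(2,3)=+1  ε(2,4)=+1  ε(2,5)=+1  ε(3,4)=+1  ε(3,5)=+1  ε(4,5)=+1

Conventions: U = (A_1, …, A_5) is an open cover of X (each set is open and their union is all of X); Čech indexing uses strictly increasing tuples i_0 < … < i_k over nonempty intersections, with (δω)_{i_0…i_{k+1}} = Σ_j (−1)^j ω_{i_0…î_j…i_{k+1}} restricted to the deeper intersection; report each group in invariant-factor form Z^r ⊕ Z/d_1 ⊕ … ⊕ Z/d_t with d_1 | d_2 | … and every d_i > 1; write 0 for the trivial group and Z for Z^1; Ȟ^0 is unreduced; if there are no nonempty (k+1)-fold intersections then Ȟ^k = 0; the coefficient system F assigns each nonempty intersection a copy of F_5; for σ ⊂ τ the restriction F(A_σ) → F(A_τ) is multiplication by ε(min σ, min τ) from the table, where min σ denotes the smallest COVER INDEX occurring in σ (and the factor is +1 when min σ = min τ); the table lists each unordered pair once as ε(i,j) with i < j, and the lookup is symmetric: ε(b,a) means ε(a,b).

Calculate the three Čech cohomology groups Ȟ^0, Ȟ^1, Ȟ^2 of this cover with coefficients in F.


nerve of the cover:
  A12={x5,x6} A13={x3} A14={x3,x6} A15={x3} A23={x1,x4} A24={x6} A25={x4} A34={x2,x3} A35={x2,x3,x4} A45={x2,x3}
  A124={x6} A134={x3} A135={x3} A145={x3} A235={x4} A345={x2,x3}
  A1345={x3}
C dims 5,10,6,1; δ0: rk_F5 4; δ1: rk_F5 5; δ2: rk_F5 1
Ȟ^0 = (5 − 4) − 0 = 1, so Ȟ^0 ≅ Z/5
Ȟ^1 = (10 − 5) − 4 = 1, so Ȟ^1 ≅ Z/5
Ȟ^2 = (6 − 1) − 5 = 0, so Ȟ^2 ≅ 0

Ȟ^0 ≅ Z/5,  Ȟ^1 ≅ Z/5,  Ȟ^2 ≅ 0


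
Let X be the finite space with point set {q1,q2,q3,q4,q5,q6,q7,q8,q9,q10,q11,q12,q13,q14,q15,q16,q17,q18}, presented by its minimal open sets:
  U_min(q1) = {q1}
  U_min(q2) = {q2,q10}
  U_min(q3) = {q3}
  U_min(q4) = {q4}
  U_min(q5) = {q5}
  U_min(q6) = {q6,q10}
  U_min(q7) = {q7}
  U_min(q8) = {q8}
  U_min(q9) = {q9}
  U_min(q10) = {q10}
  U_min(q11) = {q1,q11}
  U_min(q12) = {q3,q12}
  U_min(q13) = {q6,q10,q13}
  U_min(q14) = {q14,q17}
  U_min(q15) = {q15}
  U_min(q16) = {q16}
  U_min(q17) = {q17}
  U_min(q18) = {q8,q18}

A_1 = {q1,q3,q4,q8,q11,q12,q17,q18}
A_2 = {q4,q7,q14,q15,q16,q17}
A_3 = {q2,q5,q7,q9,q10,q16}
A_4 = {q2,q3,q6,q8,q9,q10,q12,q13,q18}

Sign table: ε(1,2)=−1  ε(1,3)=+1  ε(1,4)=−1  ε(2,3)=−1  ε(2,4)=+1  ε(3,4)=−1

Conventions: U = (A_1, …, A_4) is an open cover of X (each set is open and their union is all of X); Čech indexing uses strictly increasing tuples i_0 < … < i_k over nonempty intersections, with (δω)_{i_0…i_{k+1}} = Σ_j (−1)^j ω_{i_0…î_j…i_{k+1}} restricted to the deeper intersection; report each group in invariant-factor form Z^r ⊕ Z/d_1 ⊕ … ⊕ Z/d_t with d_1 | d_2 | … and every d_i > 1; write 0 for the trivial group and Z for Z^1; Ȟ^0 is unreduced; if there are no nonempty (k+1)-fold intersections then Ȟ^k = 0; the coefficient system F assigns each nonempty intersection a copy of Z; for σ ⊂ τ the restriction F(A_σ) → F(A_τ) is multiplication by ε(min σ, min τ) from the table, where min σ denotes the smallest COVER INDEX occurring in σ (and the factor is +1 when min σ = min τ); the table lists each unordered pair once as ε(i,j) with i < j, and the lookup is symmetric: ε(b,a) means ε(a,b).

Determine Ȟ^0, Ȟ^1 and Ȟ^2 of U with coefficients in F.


Ȟ^0(U;F) ≅ Z, Ȟ^1(U;F) ≅ Z, Ȟ^2(U;F) ≅ 0

nonempty intersections:
  A12={q4,q17} A14={q3,q8,q12,q18} A23={q7,q16} A34={q2,q9,q10}
C dims 4,4; δ0: rk 3, SNF 1^3
Ȟ^0: (4−3)−0=1 ⇒ Z
Ȟ^1: (4−0)−3=1 ⇒ Z
Ȟ^2: (0−0)−0=0 ⇒ 0


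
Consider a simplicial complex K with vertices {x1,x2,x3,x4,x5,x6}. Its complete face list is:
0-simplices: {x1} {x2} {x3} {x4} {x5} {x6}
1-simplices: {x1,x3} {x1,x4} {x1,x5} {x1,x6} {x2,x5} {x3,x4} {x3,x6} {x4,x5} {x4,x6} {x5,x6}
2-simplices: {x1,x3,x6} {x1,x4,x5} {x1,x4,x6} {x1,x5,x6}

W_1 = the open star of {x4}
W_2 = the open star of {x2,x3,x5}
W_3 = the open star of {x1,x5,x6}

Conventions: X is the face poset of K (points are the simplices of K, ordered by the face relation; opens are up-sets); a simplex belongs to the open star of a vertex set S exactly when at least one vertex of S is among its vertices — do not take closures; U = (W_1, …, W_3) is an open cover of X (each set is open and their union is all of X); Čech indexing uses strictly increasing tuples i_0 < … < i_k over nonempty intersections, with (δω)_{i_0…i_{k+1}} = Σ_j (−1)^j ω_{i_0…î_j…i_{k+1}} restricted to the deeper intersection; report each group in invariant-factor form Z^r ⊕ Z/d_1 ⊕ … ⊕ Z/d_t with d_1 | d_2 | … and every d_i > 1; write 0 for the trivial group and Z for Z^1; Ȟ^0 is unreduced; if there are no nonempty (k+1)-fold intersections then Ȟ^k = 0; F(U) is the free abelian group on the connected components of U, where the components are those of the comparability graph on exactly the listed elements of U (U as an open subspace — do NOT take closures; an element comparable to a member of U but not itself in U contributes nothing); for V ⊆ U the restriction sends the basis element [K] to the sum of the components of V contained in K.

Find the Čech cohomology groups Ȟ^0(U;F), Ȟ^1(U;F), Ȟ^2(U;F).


nerve of the cover:
  W1={{x4},{x1,x4},{x3,x4},{x4,x5},{x4,x6},{x1,x4,x5},{x1,x4,x6}} W2={{x2},{x3},{x5},{x1,x3},{x1,x5},{x2,x5},{x3,x4},{x3,x6},{x4,x5},{x5,x6},{x1,x3,x6},{x1,x4,x5},{x1,x5,x6}} W3={{x1},{x5},{x6},{x1,x3},{x1,x4},{x1,x5},{x1,x6},{x2,x5},{x3,x6},{x4,x5},{x4,x6},{x5,x6},{x1,x3,x6},{x1,x4,x5},{x1,x4,x6},{x1,x5,x6}}
  W12={{x3,x4},{x4,x5},{x1,x4,x5}} W13={{x1,x4},{x4,x5},{x4,x6},{x1,x4,x5},{x1,x4,x6}} W23={{x5},{x1,x3},{x1,x5},{x2,x5},{x3,x6},{x4,x5},{x5,x6},{x1,x3,x6},{x1,x4,x5},{x1,x5,x6}}
  W123={{x4,x5},{x1,x4,x5}}
components per intersection:
  W1: {{x4},{x1,x4},{x3,x4},{x4,x5},{x4,x6},{x1,x4,x5},{x1,x4,x6}}
  W2: {{x2},{x5},{x1,x5},{x2,x5},{x4,x5},{x5,x6},{x1,x4,x5},{x1,x5,x6}} {{x3},{x1,x3},{x3,x4},{x3,x6},{x1,x3,x6}}
  W3: {{x1},{x5},{x6},{x1,x3},{x1,x4},{x1,x5},{x1,x6},{x2,x5},{x3,x6},{x4,x5},{x4,x6},{x5,x6},{x1,x3,x6},{x1,x4,x5},{x1,x4,x6},{x1,x5,x6}}
  W12: {{x3,x4}} {{x4,x5},{x1,x4,x5}}
  W13: {{x1,x4},{x4,x5},{x4,x6},{x1,x4,x5},{x1,x4,x6}}
  W23: {{x5},{x1,x5},{x2,x5},{x4,x5},{x5,x6},{x1,x4,x5},{x1,x5,x6}} {{x1,x3},{x3,x6},{x1,x3,x6}}
  W123: {{x4,x5},{x1,x4,x5}}
C dims 4,5,1; δ0: rk 3, SNF 1^3; δ1: rk 1, SNF 1^1
Ȟ^0 = (4 − 3) − 0 = 1, so Ȟ^0 ≅ Z
Ȟ^1 = (5 − 1) − 3 = 1, so Ȟ^1 ≅ Z
Ȟ^2 = (1 − 0) − 1 = 0, so Ȟ^2 ≅ 0

Ȟ^0 = Z, Ȟ^1 = Z and Ȟ^2 = 0


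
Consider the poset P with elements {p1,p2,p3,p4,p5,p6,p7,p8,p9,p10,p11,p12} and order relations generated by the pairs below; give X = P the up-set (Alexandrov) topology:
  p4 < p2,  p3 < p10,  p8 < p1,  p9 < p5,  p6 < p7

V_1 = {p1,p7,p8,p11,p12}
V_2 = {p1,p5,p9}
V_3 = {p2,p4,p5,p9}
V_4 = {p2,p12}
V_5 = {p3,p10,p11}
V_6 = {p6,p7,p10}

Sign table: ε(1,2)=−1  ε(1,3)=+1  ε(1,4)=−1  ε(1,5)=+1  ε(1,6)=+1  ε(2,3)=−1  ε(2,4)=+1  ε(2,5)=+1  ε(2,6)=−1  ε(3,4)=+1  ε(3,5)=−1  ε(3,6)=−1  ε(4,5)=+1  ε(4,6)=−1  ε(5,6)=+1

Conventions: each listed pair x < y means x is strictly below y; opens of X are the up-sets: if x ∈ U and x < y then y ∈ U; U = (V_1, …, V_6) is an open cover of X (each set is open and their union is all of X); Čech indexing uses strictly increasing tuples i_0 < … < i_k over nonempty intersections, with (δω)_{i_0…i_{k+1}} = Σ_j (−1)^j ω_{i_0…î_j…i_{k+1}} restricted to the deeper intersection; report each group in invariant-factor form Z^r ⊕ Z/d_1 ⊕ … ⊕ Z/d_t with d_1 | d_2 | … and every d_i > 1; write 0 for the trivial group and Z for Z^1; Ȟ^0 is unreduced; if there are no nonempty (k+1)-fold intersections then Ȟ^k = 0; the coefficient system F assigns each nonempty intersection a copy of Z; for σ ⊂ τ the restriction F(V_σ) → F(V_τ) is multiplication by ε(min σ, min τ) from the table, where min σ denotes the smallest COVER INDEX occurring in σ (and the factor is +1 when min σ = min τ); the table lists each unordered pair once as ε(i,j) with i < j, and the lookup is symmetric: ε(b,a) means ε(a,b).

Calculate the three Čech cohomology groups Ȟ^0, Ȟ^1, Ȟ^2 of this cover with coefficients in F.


intersection data:
  V12={p1} V14={p12} V15={p11} V16={p7} V23={p5,p9} V34={p2} V56={p10}
C dims 6,7; δ0: rk 6, SNF 1^5·2
Ȟ^0 = (6 − 6) − 0 = 0, so Ȟ^0 ≅ 0
Ȟ^1 = (7 − 0) − 6 = 1 plus torsion [2], so Ȟ^1 ≅ Z ⊕ Z/2
Ȟ^2 = (0 − 0) − 0 = 0, so Ȟ^2 ≅ 0

Ȟ^0 ≅ 0, Ȟ^1 ≅ Z ⊕ Z/2 and Ȟ^2 ≅ 0


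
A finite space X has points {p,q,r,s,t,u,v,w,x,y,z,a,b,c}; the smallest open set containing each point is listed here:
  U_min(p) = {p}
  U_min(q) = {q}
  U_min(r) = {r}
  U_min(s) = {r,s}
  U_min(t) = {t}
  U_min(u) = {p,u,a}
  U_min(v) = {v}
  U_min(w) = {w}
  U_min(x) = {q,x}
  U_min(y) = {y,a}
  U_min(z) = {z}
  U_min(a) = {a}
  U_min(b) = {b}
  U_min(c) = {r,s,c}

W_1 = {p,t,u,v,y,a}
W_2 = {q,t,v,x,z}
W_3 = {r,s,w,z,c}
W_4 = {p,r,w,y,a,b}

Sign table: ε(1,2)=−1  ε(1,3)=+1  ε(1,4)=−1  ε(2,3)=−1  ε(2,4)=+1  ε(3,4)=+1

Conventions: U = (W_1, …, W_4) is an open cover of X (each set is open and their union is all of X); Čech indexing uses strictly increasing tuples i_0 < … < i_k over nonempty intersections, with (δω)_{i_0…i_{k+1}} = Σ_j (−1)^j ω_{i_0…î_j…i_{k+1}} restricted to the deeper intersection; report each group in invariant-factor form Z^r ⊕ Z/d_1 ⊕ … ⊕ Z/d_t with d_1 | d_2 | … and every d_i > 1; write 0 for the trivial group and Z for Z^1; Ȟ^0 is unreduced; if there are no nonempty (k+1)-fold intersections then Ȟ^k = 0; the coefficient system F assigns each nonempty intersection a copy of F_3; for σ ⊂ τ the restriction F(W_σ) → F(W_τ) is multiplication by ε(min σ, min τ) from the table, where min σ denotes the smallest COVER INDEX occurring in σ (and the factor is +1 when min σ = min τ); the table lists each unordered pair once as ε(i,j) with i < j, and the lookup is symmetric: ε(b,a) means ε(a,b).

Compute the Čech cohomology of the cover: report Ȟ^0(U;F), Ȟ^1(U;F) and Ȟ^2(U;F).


nerve of the cover:
  W12={t,v} W14={p,y,a} W23={z} W34={r,w}
C dims 4,4; δ0: rk_F3 4
Ȟ^0 = (4 − 4) − 0 = 0, so Ȟ^0 ≅ 0
Ȟ^1 = (4 − 0) − 4 = 0, so Ȟ^1 ≅ 0
Ȟ^2 = (0 − 0) − 0 = 0, so Ȟ^2 ≅ 0

Ȟ^0(U;F) ≅ 0, Ȟ^1(U;F) ≅ 0, Ȟ^2(U;F) ≅ 0


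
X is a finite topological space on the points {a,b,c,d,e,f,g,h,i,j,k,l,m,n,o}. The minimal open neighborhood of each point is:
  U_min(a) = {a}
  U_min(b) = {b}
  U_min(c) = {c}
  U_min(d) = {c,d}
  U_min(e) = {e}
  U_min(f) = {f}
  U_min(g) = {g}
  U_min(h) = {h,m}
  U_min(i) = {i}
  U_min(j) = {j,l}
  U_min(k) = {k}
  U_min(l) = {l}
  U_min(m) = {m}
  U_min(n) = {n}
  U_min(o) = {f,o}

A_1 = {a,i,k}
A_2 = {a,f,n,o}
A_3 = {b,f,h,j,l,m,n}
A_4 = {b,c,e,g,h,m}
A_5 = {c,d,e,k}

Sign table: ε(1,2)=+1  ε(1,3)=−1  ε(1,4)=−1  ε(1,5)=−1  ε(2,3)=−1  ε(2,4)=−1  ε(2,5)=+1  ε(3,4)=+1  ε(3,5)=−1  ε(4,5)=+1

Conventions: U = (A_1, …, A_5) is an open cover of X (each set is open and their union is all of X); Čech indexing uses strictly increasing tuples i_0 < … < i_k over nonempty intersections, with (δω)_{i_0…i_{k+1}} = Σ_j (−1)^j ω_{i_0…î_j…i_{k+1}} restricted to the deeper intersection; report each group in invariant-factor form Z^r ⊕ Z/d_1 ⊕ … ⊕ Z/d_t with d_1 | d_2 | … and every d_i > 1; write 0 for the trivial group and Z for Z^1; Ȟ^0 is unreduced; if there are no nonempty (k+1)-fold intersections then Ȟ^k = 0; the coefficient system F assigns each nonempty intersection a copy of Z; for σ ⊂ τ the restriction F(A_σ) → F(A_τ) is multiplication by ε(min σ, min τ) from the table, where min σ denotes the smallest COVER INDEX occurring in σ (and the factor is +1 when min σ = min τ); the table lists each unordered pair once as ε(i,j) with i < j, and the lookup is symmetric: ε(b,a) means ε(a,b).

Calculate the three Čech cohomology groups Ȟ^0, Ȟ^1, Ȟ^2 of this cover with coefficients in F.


intersection data:
  A12={a} A15={k} A23={f,n} A34={b,h,m} A45={c,e}
C dims 5,5; δ0: rk 4, SNF 1^4
Ȟ^0 = (5 − 4) − 0 = 1, so Ȟ^0 ≅ Z
Ȟ^1 = (5 − 0) − 4 = 1, so Ȟ^1 ≅ Z
Ȟ^2 = (0 − 0) − 0 = 0, so Ȟ^2 ≅ 0

Ȟ^0(U;F) ≅ Z, Ȟ^1(U;F) ≅ Z, Ȟ^2(U;F) ≅ 0


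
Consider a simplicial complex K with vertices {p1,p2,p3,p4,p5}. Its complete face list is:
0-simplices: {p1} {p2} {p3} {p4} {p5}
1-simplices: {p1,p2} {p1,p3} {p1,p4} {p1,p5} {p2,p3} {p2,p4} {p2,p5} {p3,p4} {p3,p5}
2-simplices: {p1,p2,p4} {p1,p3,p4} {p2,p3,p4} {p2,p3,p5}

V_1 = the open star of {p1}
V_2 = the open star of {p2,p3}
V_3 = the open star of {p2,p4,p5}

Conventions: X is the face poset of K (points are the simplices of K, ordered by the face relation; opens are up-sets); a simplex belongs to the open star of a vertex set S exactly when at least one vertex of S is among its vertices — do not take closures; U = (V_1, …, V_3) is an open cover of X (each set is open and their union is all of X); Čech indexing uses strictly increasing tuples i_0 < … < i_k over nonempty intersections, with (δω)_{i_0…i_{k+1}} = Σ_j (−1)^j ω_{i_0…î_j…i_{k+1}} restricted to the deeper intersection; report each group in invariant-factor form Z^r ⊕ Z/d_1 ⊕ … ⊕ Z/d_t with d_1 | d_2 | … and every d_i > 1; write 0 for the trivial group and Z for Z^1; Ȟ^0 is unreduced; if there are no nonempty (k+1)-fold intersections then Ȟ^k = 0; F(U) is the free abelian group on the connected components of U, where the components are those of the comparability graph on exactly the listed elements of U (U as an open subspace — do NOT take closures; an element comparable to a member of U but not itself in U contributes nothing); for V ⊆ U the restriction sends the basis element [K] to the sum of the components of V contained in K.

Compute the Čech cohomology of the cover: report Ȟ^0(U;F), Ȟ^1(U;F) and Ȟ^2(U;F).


Ȟ^0 ≅ Z,  Ȟ^1 ≅ Z,  Ȟ^2 ≅ 0

nonempty intersections:
  V1={{p1},{p1,p2},{p1,p3},{p1,p4},{p1,p5},{p1,p2,p4},{p1,p3,p4}} V2={{p2},{p3},{p1,p2},{p1,p3},{p2,p3},{p2,p4},{p2,p5},{p3,p4},{p3,p5},{p1,p2,p4},{p1,p3,p4},{p2,p3,p4},{p2,p3,p5}} V3={{p2},{p4},{p5},{p1,p2},{p1,p4},{p1,p5},{p2,p3},{p2,p4},{p2,p5},{p3,p4},{p3,p5},{p1,p2,p4},{p1,p3,p4},{p2,p3,p4},{p2,p3,p5}}
  V12={{p1,p2},{p1,p3},{p1,p2,p4},{p1,p3,p4}} V13={{p1,p2},{p1,p4},{p1,p5},{p1,p2,p4},{p1,p3,p4}} V23={{p2},{p1,p2},{p2,p3},{p2,p4},{p2,p5},{p3,p4},{p3,p5},{p1,p2,p4},{p1,p3,p4},{p2,p3,p4},{p2,p3,p5}}
  V123={{p1,p2},{p1,p2,p4},{p1,p3,p4}}
components per intersection:
  V1: {{p1},{p1,p2},{p1,p3},{p1,p4},{p1,p5},{p1,p2,p4},{p1,p3,p4}}
  V2: {{p2},{p3},{p1,p2},{p1,p3},{p2,p3},{p2,p4},{p2,p5},{p3,p4},{p3,p5},{p1,p2,p4},{p1,p3,p4},{p2,p3,p4},{p2,p3,p5}}
  V3: {{p2},{p4},{p5},{p1,p2},{p1,p4},{p1,p5},{p2,p3},{p2,p4},{p2,p5},{p3,p4},{p3,p5},{p1,p2,p4},{p1,p3,p4},{p2,p3,p4},{p2,p3,p5}}
  V12: {{p1,p2},{p1,p2,p4}} {{p1,p3},{p1,p3,p4}}
  V13: {{p1,p2},{p1,p4},{p1,p2,p4},{p1,p3,p4}} {{p1,p5}}
  V23: {{p2},{p1,p2},{p2,p3},{p2,p4},{p2,p5},{p3,p4},{p3,p5},{p1,p2,p4},{p1,p3,p4},{p2,p3,p4},{p2,p3,p5}}
  V123: {{p1,p2},{p1,p2,p4}} {{p1,p3,p4}}
C dims 3,5,2; δ0: rk 2, SNF 1^2; δ1: rk 2, SNF 1^2
Ȟ^0: (3−2)−0=1 ⇒ Z
Ȟ^1: (5−2)−2=1 ⇒ Z
Ȟ^2: (2−0)−2=0 ⇒ 0


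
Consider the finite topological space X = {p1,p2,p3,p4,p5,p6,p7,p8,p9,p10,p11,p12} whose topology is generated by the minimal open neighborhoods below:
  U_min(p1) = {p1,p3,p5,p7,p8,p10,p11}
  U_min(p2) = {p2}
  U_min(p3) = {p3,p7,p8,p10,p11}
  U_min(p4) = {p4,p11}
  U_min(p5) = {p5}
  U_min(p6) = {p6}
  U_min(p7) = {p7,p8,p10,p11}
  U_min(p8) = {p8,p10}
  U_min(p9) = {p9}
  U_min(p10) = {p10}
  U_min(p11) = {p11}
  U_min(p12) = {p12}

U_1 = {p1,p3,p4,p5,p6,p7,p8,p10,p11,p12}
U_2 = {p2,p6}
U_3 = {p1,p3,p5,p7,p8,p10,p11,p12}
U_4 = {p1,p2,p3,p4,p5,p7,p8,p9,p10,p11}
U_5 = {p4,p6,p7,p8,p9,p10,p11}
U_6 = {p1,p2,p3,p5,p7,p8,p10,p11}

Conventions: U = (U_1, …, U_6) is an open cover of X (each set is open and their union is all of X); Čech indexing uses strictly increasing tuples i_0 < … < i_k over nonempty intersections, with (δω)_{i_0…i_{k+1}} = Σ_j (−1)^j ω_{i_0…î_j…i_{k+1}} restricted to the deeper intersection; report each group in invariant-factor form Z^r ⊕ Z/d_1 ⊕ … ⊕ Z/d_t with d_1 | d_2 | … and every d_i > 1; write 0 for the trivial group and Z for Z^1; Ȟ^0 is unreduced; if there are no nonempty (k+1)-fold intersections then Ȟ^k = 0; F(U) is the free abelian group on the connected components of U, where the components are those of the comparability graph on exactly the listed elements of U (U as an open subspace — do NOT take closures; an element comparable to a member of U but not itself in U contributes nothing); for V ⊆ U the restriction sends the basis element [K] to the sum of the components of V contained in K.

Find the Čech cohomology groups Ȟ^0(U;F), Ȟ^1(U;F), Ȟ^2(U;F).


nonempty overlaps:
  U12={p6} U13={p1,p3,p5,p7,p8,p10,p11,p12} U14={p1,p3,p4,p5,p7,p8,p10,p11} U15={p4,p6,p7,p8,p10,p11} U16={p1,p3,p5,p7,p8,p10,p11} U24={p2} U25={p6} U26={p2} U34={p1,p3,p5,p7,p8,p10,p11} U35={p7,p8,p10,p11} U36={p1,p3,p5,p7,p8,p10,p11} U45={p4,p7,p8,p9,p10,p11} U46={p1,p2,p3,p5,p7,p8,p10,p11} U56={p7,p8,p10,p11}
  U125={p6} U134={p1,p3,p5,p7,p8,p10,p11} U135={p7,p8,p10,p11} U136={p1,p3,p5,p7,p8,p10,p11} U145={p4,p7,p8,p10,p11} U146={p1,p3,p5,p7,p8,p10,p11} U156={p7,p8,p10,p11} U246={p2} U345={p7,p8,p10,p11} U346={p1,p3,p5,p7,p8,p10,p11} U356={p7,p8,p10,p11} U456={p7,p8,p10,p11}
  U1345={p7,p8,p10,p11} U1346={p1,p3,p5,p7,p8,p10,p11} U1356={p7,p8,p10,p11} U1456={p7,p8,p10,p11} U3456={p7,p8,p10,p11}
  U13456={p7,p8,p10,p11}
components per intersection:
  U1: {p1,p3,p4,p5,p7,p8,p10,p11} {p6} {p12}
  U2: {p2} {p6}
  U3: {p1,p3,p5,p7,p8,p10,p11} {p12}
  U4: {p1,p3,p4,p5,p7,p8,p10,p11} {p2} {p9}
  U5: {p4,p7,p8,p10,p11} {p6} {p9}
  U6: {p1,p3,p5,p7,p8,p10,p11} {p2}
  U12: {p6}
  U13: {p1,p3,p5,p7,p8,p10,p11} {p12}
  U14: {p1,p3,p4,p5,p7,p8,p10,p11}
  U15: {p4,p7,p8,p10,p11} {p6}
  U16: {p1,p3,p5,p7,p8,p10,p11}
  U24: {p2}
  U25: {p6}
  U26: {p2}
  U34: {p1,p3,p5,p7,p8,p10,p11}
  U35: {p7,p8,p10,p11}
  U36: {p1,p3,p5,p7,p8,p10,p11}
  U45: {p4,p7,p8,p10,p11} {p9}
  U46: {p1,p3,p5,p7,p8,p10,p11} {p2}
  U56: {p7,p8,p10,p11}
  U125: {p6}
  U134: {p1,p3,p5,p7,p8,p10,p11}
  U135: {p7,p8,p10,p11}
  U136: {p1,p3,p5,p7,p8,p10,p11}
  U145: {p4,p7,p8,p10,p11}
  U146: {p1,p3,p5,p7,p8,p10,p11}
  U156: {p7,p8,p10,p11}
  U246: {p2}
  U345: {p7,p8,p10,p11}
  U346: {p1,p3,p5,p7,p8,p10,p11}
  U356: {p7,p8,p10,p11}
  U456: {p7,p8,p10,p11}
  U1345: {p7,p8,p10,p11}
  U1346: {p1,p3,p5,p7,p8,p10,p11}
  U1356: {p7,p8,p10,p11}
  U1456: {p7,p8,p10,p11}
  U3456: {p7,p8,p10,p11}
  U13456: {p7,p8,p10,p11}
C dims 15,18,12,5; δ0: rk 10, SNF 1^10; δ1: rk 8, SNF 1^8; δ2: rk 4, SNF 1^4
degree 0: 15−10−0 = 5 → Ȟ^0 ≅ Z^5
degree 1: 18−8−10 = 0 → Ȟ^1 ≅ 0
degree 2: 12−4−8 = 0 → Ȟ^2 ≅ 0

Ȟ^0 ≅ Z^5; Ȟ^1 ≅ 0; Ȟ^2 ≅ 0


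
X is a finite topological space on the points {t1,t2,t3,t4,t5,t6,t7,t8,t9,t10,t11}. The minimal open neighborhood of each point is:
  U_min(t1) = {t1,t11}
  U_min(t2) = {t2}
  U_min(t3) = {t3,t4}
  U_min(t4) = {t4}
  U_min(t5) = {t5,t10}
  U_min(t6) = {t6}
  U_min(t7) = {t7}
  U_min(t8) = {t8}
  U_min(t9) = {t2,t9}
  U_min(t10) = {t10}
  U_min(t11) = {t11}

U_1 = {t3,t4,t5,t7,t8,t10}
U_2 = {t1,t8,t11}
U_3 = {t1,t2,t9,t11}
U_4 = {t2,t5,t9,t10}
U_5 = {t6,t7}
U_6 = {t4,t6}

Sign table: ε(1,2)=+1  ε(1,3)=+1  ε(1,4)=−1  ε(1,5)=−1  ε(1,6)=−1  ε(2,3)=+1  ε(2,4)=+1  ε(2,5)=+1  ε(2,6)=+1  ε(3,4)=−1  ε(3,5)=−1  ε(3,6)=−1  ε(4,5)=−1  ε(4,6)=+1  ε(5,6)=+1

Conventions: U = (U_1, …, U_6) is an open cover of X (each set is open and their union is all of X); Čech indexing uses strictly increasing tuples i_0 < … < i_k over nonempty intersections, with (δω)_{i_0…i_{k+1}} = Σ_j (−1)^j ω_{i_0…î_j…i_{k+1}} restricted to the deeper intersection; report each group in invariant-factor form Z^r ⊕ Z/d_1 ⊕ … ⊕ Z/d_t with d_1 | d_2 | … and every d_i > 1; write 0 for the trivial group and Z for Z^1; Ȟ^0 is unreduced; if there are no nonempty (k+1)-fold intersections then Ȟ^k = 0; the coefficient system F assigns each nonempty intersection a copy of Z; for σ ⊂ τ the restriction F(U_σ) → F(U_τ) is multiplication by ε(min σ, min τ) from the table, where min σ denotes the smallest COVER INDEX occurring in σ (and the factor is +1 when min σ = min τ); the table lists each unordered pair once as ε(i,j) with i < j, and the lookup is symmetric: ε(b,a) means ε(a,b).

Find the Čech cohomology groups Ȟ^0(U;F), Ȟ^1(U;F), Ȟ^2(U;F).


nonempty overlaps:
  U12={t8} U14={t5,t10} U15={t7} U16={t4} U23={t1,t11} U34={t2,t9} U56={t6}
C dims 6,7; δ0: rk 5, SNF 1^5
degree 0: 6−5−0 = 1 → Ȟ^0 ≅ Z
degree 1: 7−0−5 = 2 → Ȟ^1 ≅ Z^2
degree 2: 0−0−0 = 0 → Ȟ^2 ≅ 0

Ȟ^0 = Z,  Ȟ^1 = Z^2,  Ȟ^2 = 0
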